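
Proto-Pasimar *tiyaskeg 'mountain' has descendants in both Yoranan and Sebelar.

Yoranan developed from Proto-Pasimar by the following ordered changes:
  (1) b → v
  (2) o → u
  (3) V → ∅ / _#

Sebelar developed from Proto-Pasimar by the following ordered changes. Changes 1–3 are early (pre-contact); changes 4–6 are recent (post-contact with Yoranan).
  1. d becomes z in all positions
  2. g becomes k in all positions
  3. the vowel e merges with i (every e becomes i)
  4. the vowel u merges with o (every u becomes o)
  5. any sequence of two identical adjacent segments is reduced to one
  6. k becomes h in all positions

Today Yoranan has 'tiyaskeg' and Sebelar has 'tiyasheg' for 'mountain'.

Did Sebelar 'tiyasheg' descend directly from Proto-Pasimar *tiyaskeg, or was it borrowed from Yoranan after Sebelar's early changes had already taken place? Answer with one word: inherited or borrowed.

If inherited, *tiyaskeg would pass through all of Sebelar's changes:
Sebelar: start from *tiyaskeg.
  rule 1: no change — tiyaskeg
  rule 2 (unconditioned shift): tiyaskeg → tiyaskek
  rule 3 (vowel merger): tiyaskek → tiyaskik
  rule 4: no change — tiyaskik
  rule 5: no change — tiyaskik
  rule 6 (unconditioned shift): tiyaskik → tiyashih
  ⇒ Sebelar tiyashih
If borrowed from Yoranan 'tiyaskeg' after the early changes, it would undergo only the recent ones:
  rule 4 (vowel merger): no change (tiyaskeg)
  rule 5 (degemination): no change (tiyaskeg)
  rule 6 (unconditioned shift): tiyaskeg → tiyasheg
  ⇒ as a loan: tiyasheg
Sebelar 'tiyasheg' matches the loan outcome 'tiyasheg', not the inherited 'tiyashih' — it skipped the early Sebelar changes, so it was borrowed from Yoranan.

borrowed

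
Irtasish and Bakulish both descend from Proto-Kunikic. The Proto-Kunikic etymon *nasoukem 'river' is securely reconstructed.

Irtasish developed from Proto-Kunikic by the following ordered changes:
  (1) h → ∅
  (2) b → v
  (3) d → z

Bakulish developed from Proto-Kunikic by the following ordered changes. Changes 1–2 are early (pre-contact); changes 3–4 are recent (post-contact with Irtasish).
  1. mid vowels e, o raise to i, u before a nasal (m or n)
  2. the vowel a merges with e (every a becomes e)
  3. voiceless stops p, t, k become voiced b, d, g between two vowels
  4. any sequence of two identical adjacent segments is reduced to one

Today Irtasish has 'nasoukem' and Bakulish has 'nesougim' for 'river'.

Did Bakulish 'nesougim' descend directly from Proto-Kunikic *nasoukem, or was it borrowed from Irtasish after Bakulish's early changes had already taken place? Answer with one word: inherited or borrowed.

If inherited, *nasoukem would pass through all of Bakulish's changes:
Bakulish: *nasoukem
  nasoukem → nasoukim   [pre-nasal raising]
  nasoukim → nesoukim   [vowel merger]
  nesoukim → nesougim   [intervocalic voicing]
  nesougim (rule 4 does not apply)
  giving Bakulish nesougim.
If borrowed from Irtasish 'nasoukem' after the early changes, it would undergo only the recent ones:
  rule 3 (intervocalic voicing): nasoukem → nasougem
  rule 4 (degemination): no change (nasougem)
  ⇒ as a loan: nasougem
Bakulish 'nesougim' matches the inherited outcome exactly, so it is an inherited cognate, not a loan.

inherited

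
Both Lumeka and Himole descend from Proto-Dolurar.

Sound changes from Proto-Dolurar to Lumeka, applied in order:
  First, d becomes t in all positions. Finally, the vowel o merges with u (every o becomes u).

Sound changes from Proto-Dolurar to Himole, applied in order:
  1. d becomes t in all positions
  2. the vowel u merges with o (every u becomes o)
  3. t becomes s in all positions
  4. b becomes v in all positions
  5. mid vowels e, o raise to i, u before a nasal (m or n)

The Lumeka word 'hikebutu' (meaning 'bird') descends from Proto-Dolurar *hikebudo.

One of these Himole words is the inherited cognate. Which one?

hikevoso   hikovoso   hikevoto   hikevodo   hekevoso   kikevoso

Himole: start from *hikebudo.
  rule 1 (unconditioned shift): hikebudo → hikebuto
  rule 2 (vowel merger): hikebuto → hikeboto
  rule 3 (unconditioned shift): hikeboto → hikeboso
  rule 4 (unconditioned shift): hikeboso → hikevoso
  rule 5: no change — hikevoso
  ⇒ Himole hikevoso
The other candidates each miss or misapply at least one Himole change.

hikevoso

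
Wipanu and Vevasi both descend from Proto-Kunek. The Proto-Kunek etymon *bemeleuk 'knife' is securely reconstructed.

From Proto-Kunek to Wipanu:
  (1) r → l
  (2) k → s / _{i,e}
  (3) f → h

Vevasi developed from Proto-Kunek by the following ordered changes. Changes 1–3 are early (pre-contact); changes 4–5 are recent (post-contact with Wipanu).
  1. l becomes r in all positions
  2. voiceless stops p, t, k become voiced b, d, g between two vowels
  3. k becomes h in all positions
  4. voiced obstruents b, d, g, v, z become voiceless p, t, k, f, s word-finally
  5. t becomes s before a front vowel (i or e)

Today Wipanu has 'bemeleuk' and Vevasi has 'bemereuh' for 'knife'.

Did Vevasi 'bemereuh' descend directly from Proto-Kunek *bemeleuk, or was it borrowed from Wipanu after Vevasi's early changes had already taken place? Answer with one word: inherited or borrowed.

inherited

If inherited, *bemeleuk would pass through all of Vevasi's changes:
Vevasi: start from *bemeleuk.
  rule 1 (unconditioned shift): bemeleuk → bemereuk
  rule 2: no change — bemereuk
  rule 3 (unconditioned shift): bemereuk → bemereuh
  rule 4: no change — bemereuh
  rule 5: no change — bemereuh
  ⇒ Vevasi bemereuh
If borrowed from Wipanu 'bemeleuk' after the early changes, it would undergo only the recent ones:
  rule 4 (final devoicing): no change (bemeleuk)
  rule 5 (palatalisation): no change (bemeleuk)
  ⇒ as a loan: bemeleuk
Vevasi 'bemereuh' matches the inherited outcome exactly, so it is an inherited cognate, not a loan.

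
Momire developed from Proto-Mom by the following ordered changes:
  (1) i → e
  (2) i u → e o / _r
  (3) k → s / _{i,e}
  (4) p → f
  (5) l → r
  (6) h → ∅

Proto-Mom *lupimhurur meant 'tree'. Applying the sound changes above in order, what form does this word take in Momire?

rufemoror

Momire: start from *lupimhurur.
  rule 1 (vowel merger): lupimhurur → lupemhurur
  rule 2 (pre-rhotic lowering): lupemhurur → lupemhoror
  rule 3: no change — lupemhoror
  rule 4 (unconditioned shift): lupemhoror → lufemhoror
  rule 5 (unconditioned shift): lufemhoror → rufemhoror
  rule 6 (h-loss): rufemhoror → rufemoror
  ⇒ Momire rufemoror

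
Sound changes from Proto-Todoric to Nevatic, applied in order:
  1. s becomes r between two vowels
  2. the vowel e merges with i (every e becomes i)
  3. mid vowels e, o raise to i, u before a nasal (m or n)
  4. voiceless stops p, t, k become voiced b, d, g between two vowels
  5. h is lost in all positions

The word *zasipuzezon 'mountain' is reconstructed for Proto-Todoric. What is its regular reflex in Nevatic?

zaribuzizun

Nevatic: start from *zasipuzezon.
  rule 1 (rhotacism): zasipuzezon → zaripuzezon
  rule 2 (vowel merger): zaripuzezon → zaripuzizon
  rule 3 (pre-nasal raising): zaripuzizon → zaripuzizun
  rule 4 (intervocalic voicing): zaripuzizun → zaribuzizun
  rule 5: no change — zaribuzizun
  ⇒ Nevatic zaribuzizun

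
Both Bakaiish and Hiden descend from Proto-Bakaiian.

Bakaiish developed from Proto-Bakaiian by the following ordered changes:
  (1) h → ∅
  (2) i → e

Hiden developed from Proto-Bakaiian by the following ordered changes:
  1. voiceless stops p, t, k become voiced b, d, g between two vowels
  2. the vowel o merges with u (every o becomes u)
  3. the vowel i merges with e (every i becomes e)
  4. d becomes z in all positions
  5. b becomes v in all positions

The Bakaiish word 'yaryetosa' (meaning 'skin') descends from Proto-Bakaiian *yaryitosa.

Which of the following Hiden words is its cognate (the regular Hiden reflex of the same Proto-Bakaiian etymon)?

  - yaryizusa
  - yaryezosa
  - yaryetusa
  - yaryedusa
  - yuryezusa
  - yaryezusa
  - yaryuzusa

Hiden: *yaryitosa > yaryidosa > yaryidusa > yaryedusa > yaryezusa  (by intervocalic voicing, vowel merger, vowel merger, unconditioned shift)
Only 'yaryezusa' matches the regular Hiden development of *yaryitosa.

yaryezusa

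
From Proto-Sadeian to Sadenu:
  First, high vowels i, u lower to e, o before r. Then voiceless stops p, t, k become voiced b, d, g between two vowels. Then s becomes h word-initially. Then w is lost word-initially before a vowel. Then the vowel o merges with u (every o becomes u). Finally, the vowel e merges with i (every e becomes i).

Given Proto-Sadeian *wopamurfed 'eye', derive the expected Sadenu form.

Sadenu: *wopamurfed > wopamorfed > wobamorfed > obamorfed > ubamurfed > ubamurfid  (by pre-rhotic lowering, intervocalic voicing, glide loss, vowel merger, vowel merger)

ubamurfid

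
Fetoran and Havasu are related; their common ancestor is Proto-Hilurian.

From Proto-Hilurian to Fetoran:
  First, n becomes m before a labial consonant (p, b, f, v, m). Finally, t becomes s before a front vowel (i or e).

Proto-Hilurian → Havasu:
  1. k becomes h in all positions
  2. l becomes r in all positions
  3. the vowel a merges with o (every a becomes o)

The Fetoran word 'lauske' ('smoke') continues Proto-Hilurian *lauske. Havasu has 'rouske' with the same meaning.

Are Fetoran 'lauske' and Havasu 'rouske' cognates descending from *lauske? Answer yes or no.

Derive the expected Havasu reflex of *lauske:
Havasu: *lauske > laushe > raushe > roushe  (by unconditioned shift, unconditioned shift, vowel merger)
The regular Havasu reflex would be 'roushe', but the attested form is 'rouske'. The correspondence is irregular, so they are not cognates (the Havasu form has a different source).

no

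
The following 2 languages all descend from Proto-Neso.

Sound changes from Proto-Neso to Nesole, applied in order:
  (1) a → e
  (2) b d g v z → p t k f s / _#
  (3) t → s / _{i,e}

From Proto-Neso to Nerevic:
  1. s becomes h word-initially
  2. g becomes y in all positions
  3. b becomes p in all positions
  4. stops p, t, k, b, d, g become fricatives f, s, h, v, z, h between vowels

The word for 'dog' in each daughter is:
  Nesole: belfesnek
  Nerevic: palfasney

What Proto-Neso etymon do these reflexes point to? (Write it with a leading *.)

*balfasneg

Position 1: Nesole has b, Nerevic has p. Nesole preserves b here (none of its changes turn any other segment into b), so the proto-segment is *b.
Position 9: Nesole has k, Nerevic has y. Taking the neighbouring segments as reconstructed: Nesole k could go back to *k or *g; Nerevic y could go back to *g or *y — the one source consistent with every daughter is *g.
Position 2: Nesole has e, Nerevic has a. Nerevic preserves a here (none of its changes turn any other segment into a), so the proto-segment is *a.
Continuing position by position gives *balfasneg; check it forward:
Nesole: *balfasneg
  balfasneg → belfesneg   [vowel merger]
  belfesneg → belfesnek   [final devoicing]
  belfesnek (rule 3 does not apply)
  giving Nesole belfesnek.
Nerevic: *balfasneg > balfasney > palfasney  (by unconditioned shift, unconditioned shift)
No other proto-form is consistent with every reflex, so the reconstruction is *balfasneg.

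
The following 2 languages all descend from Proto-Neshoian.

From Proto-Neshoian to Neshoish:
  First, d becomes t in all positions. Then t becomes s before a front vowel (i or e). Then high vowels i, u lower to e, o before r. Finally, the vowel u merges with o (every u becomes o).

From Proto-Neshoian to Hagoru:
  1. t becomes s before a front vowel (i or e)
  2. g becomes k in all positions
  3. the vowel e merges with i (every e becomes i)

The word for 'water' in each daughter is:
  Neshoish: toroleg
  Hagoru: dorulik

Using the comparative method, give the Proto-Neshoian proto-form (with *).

Position 1: Neshoish has t, Hagoru has d. Hagoru preserves d here (none of its changes turn any other segment into d), so the proto-segment is *d.
Position 7: Neshoish has g, Hagoru has k. Neshoish preserves g here (none of its changes turn any other segment into g), so the proto-segment is *g.
Position 6: Neshoish has e, Hagoru has i. Taking the neighbouring segments as reconstructed: Neshoish e can only go back to *e; Hagoru i could go back to *e or *i — the one source consistent with every daughter is *e.
Continuing position by position gives *doruleg; check it forward:
Neshoish: start from *doruleg.
  rule 1 (unconditioned shift): doruleg → toruleg
  rule 2: no change — toruleg
  rule 3: no change — toruleg
  rule 4 (vowel merger): toruleg → toroleg
  ⇒ Neshoish toroleg
Hagoru: *doruleg
  doruleg (rule 1 does not apply)
  doruleg → dorulek   [unconditioned shift]
  dorulek → dorulik   [vowel merger]
  giving Hagoru dorulik.
*doruleg is the unique common source.

*doruleg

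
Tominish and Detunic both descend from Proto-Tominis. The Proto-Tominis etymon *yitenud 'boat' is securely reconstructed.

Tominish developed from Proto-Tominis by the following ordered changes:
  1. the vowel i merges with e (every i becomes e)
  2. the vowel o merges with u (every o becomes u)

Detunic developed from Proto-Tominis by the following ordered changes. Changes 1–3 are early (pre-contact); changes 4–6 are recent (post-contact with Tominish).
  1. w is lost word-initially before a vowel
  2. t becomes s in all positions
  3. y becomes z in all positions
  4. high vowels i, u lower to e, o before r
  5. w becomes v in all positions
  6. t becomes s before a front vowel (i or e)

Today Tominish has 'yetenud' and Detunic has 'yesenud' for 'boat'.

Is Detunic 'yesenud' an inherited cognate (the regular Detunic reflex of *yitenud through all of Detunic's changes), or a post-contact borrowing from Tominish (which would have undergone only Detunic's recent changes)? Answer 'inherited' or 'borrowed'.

If inherited, *yitenud would pass through all of Detunic's changes:
Detunic: *yitenud
  yitenud (rule 1 does not apply)
  yitenud → yisenud   [unconditioned shift]
  yisenud → zisenud   [unconditioned shift]
  zisenud (rule 4 does not apply)
  zisenud (rule 5 does not apply)
  zisenud (rule 6 does not apply)
  giving Detunic zisenud.
If borrowed from Tominish 'yetenud' after the early changes, it would undergo only the recent ones:
  rule 4 (pre-rhotic lowering): no change (yetenud)
  rule 5 (unconditioned shift): no change (yetenud)
  rule 6 (palatalisation): yetenud → yesenud
  ⇒ as a loan: yesenud
Detunic 'yesenud' matches the loan outcome 'yesenud', not the inherited 'zisenud' — it skipped the early Detunic changes, so it was borrowed from Tominish.

borrowed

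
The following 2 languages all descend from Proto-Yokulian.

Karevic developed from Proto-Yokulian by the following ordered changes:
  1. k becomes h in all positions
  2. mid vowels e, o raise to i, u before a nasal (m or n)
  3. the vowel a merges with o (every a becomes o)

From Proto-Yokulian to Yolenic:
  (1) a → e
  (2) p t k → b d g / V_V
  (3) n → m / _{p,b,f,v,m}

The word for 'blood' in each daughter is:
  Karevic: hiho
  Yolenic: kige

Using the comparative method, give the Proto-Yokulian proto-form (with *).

*kika

Position 4: Karevic has o, Yolenic has e. Taking the neighbouring segments as reconstructed: Karevic o could go back to *a or *o; Yolenic e could go back to *a or *e — the one source consistent with every daughter is *a.
Position 1: Karevic has h, Yolenic has k. Yolenic preserves k here (none of its changes turn any other segment into k), so the proto-segment is *k.
Position 3: Karevic has h, Yolenic has g. Taking the neighbouring segments as reconstructed: Karevic h could go back to *k or *h; Yolenic g could go back to *k or *g — the one source consistent with every daughter is *k.
Continuing position by position gives *kika; check it forward:
Karevic: *kika > hiha > hiho  (by unconditioned shift, vowel merger)
Yolenic: *kika
  kika → kike   [vowel merger]
  kike → kige   [intervocalic voicing]
  kige (rule 3 does not apply)
  giving Yolenic kige.
No other proto-form is consistent with every reflex, so the reconstruction is *kika.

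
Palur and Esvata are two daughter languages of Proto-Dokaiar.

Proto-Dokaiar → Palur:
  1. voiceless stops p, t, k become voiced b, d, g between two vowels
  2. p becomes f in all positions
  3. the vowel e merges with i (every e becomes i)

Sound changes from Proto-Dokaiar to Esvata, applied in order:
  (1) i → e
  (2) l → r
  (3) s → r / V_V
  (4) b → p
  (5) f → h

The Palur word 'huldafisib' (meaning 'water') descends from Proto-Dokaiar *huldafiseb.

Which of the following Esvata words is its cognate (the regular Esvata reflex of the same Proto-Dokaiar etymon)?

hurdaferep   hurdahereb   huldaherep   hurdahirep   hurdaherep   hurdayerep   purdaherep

Esvata: start from *huldafiseb.
  rule 1 (vowel merger): huldafiseb → huldafeseb
  rule 2 (unconditioned shift): huldafeseb → hurdafeseb
  rule 3 (rhotacism): hurdafeseb → hurdafereb
  rule 4 (unconditioned shift): hurdafereb → hurdaferep
  rule 5 (unconditioned shift): hurdaferep → hurdaherep
  ⇒ Esvata hurdaherep
Among the options, 'hurdaherep' alone shows every Esvata change applied in order.

hurdaherep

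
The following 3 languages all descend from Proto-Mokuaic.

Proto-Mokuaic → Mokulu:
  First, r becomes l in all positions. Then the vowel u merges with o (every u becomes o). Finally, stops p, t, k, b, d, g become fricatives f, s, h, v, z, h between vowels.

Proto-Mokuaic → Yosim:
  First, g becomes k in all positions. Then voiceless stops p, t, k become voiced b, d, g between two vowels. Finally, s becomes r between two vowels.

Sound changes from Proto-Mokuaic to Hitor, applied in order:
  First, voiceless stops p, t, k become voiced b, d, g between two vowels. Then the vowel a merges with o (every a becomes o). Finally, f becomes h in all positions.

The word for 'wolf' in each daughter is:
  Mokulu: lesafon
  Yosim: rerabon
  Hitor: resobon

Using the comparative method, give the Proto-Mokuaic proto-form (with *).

Position 3: Mokulu has s, Yosim has r, Hitor has s. Hitor preserves s here (none of its changes turn any other segment into s), so the proto-segment is *s.
Position 5: Mokulu has f, Yosim has b, Hitor has b. Taking the neighbouring segments as reconstructed: Mokulu f could go back to *p or *f; Yosim b could go back to *p or *b; Hitor b could go back to *p or *b — the one source consistent with every daughter is *p.
Position 4: Mokulu has a, Yosim has a, Hitor has o. Mokulu preserves a here (none of its changes turn any other segment into a), so the proto-segment is *a.
Verify the candidate proto-form against each daughter:
Mokulu: *resapon > lesapon > lesafon  (by unconditioned shift, intervocalic lenition)
Yosim: start from *resapon.
  rule 1: no change — resapon
  rule 2 (intervocalic voicing): resapon → resabon
  rule 3 (rhotacism): resabon → rerabon
  ⇒ Yosim rerabon
Hitor: start from *resapon.
  rule 1 (intervocalic voicing): resapon → resabon
  rule 2 (vowel merger): resabon → resobon
  rule 3: no change — resobon
  ⇒ Hitor resobon
*resapon is the unique common source.

*resapon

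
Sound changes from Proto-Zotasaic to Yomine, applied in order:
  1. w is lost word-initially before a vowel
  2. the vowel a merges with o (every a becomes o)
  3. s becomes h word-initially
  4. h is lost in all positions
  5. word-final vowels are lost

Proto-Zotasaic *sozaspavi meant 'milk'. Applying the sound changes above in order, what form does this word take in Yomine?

Yomine: *sozaspavi
  sozaspavi (rule 1 does not apply)
  sozaspavi → sozospovi   [vowel merger]
  sozospovi → hozospovi   [debuccalisation]
  hozospovi → ozospovi   [h-loss]
  ozospovi → ozospov   [apocope]
  giving Yomine ozospov.

ozospov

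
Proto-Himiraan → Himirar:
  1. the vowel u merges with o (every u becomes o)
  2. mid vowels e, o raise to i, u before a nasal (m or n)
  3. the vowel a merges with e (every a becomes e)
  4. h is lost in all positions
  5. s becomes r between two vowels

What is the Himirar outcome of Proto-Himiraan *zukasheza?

zokereze

Himirar: *zukasheza
  zukasheza → zokasheza   [vowel merger]
  zokasheza (rule 2 does not apply)
  zokasheza → zokesheze   [vowel merger]
  zokesheze → zokeseze   [h-loss]
  zokeseze → zokereze   [rhotacism]
  giving Himirar zokereze.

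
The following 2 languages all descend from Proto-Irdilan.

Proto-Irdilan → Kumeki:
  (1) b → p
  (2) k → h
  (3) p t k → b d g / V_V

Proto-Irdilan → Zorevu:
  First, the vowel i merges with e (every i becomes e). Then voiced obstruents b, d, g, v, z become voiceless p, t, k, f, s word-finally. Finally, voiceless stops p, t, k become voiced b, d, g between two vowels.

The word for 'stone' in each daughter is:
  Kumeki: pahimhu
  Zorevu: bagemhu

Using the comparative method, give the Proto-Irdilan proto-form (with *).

*bakimhu

Position 1: Kumeki has p, Zorevu has b. Taking the neighbouring segments as reconstructed: Kumeki p could go back to *p or *b; Zorevu b can only go back to *b — the one source consistent with every daughter is *b.
Position 3: Kumeki has h, Zorevu has g. Taking the neighbouring segments as reconstructed: Kumeki h could go back to *k or *h; Zorevu g could go back to *k or *g — the one source consistent with every daughter is *k.
Continuing position by position gives *bakimhu; check it forward:
Kumeki: start from *bakimhu.
  rule 1 (unconditioned shift): bakimhu → pakimhu
  rule 2 (unconditioned shift): pakimhu → pahimhu
  rule 3: no change — pahimhu
  ⇒ Kumeki pahimhu
Zorevu: *bakimhu
  bakimhu → bakemhu   [vowel merger]
  bakemhu (rule 2 does not apply)
  bakemhu → bagemhu   [intervocalic voicing]
  giving Zorevu bagemhu.
Only *bakimhu yields all of Kumeki pahimhu, Zorevu bagemhu.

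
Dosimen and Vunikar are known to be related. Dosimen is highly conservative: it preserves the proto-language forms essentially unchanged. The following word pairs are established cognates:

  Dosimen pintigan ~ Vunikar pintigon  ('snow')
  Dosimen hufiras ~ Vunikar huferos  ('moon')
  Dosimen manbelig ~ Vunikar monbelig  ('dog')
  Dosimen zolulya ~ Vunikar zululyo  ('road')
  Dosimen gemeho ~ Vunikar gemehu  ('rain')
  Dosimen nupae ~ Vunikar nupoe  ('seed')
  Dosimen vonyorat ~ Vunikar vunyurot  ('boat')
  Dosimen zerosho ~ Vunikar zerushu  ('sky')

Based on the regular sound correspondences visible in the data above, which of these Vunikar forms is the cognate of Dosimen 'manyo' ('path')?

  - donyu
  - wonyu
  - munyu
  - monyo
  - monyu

monyu

pintigan ~ pintigon, manbelig ~ monbelig — Dosimen a corresponds to Vunikar o after a consonant, before a nasal.
gemeho ~ gemehu, zerosho ~ zerushu — Dosimen o corresponds to Vunikar u word-finally.
Applying these to Dosimen 'manyo':
  manyo → monyo   (a→o after a consonant, before a nasal)
  monyo → monyu   (o→u word-finally)
So the Vunikar cognate is 'monyu'.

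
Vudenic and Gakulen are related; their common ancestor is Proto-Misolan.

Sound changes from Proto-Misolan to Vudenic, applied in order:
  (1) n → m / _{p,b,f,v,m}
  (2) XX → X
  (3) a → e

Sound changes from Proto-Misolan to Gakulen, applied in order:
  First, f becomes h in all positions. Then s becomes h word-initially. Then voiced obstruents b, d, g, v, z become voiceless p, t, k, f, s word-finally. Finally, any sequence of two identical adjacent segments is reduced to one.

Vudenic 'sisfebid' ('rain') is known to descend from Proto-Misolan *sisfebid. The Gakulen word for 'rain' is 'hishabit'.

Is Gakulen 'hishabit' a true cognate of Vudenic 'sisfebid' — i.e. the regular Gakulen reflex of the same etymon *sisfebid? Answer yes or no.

Derive the expected Gakulen reflex of *sisfebid:
Gakulen: *sisfebid > sishebid > hishebid > hishebit  (by unconditioned shift, debuccalisation, final devoicing)
The regular Gakulen reflex would be 'hishebit', but the attested form is 'hishabit'. The correspondence is irregular, so they are not cognates (the Gakulen form has a different source).

no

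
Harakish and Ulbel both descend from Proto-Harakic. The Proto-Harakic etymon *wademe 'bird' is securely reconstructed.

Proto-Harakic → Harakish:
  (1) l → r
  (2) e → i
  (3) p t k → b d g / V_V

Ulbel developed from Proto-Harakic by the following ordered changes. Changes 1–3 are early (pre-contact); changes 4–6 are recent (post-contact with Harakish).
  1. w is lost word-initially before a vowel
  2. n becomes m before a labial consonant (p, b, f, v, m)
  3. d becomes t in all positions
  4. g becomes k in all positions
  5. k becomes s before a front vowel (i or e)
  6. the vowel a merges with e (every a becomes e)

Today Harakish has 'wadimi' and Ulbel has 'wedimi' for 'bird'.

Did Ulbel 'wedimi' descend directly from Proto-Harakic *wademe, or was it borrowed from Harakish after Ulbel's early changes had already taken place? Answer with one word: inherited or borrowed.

If inherited, *wademe would pass through all of Ulbel's changes:
Ulbel: *wademe > ademe > ateme > eteme  (by glide loss, unconditioned shift, vowel merger)
If borrowed from Harakish 'wadimi' after the early changes, it would undergo only the recent ones:
  rule 4 (unconditioned shift): no change (wadimi)
  rule 5 (palatalisation): no change (wadimi)
  rule 6 (vowel merger): wadimi → wedimi
  ⇒ as a loan: wedimi
Ulbel 'wedimi' matches the loan outcome 'wedimi', not the inherited 'eteme' — it skipped the early Ulbel changes, so it was borrowed from Harakish.

borrowed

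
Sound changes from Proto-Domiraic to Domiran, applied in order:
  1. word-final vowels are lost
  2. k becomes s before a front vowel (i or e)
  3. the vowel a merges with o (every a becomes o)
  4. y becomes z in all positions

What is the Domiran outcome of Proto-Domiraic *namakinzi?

nomosinz

Domiran: *namakinzi
  namakinzi → namakinz   [apocope]
  namakinz → namasinz   [palatalisation]
  namasinz → nomosinz   [vowel merger]
  nomosinz (rule 4 does not apply)
  giving Domiran nomosinz.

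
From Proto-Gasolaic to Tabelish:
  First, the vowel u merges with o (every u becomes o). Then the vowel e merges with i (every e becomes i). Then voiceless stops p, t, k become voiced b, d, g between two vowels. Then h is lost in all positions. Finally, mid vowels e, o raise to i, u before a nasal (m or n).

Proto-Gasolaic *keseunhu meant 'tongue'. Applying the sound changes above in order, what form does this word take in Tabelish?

Tabelish: *keseunhu
  keseunhu → keseonho   [vowel merger]
  keseonho → kisionho   [vowel merger]
  kisionho (rule 3 does not apply)
  kisionho → kisiono   [h-loss]
  kisiono → kisiuno   [pre-nasal raising]
  giving Tabelish kisiuno.

kisiuno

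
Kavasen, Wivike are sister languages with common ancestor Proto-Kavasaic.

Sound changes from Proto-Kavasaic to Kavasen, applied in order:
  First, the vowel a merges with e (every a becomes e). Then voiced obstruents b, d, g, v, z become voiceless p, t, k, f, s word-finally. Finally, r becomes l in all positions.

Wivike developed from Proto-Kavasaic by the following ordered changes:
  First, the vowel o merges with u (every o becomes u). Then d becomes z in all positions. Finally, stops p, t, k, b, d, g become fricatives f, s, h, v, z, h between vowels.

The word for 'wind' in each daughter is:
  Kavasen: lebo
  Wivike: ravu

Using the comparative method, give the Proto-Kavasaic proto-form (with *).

*rabo

Position 2: Kavasen has e, Wivike has a. Wivike preserves a here (none of its changes turn any other segment into a), so the proto-segment is *a.
Position 4: Kavasen has o, Wivike has u. Kavasen preserves o here (none of its changes turn any other segment into o), so the proto-segment is *o.
Position 1: Kavasen has l, Wivike has r. Wivike preserves r here (none of its changes turn any other segment into r), so the proto-segment is *r.
Verify the candidate proto-form against each daughter:
Kavasen: *rabo > rebo > lebo  (by vowel merger, unconditioned shift)
Wivike: *rabo
  rabo → rabu   [vowel merger]
  rabu (rule 2 does not apply)
  rabu → ravu   [intervocalic lenition]
  giving Wivike ravu.
Only *rabo yields all of Kavasen lebo, Wivike ravu.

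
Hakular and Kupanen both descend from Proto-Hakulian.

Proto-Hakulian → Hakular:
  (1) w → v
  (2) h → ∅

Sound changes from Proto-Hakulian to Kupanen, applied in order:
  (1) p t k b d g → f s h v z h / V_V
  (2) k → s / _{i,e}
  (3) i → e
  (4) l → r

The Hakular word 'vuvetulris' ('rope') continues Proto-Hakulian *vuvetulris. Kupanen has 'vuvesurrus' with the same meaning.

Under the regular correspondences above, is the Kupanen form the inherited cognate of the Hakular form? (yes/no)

no

Derive the expected Kupanen reflex of *vuvetulris:
Kupanen: *vuvetulris
  vuvetulris → vuvesulris   [intervocalic lenition]
  vuvesulris (rule 2 does not apply)
  vuvesulris → vuvesulres   [vowel merger]
  vuvesulres → vuvesurres   [unconditioned shift]
  giving Kupanen vuvesurres.
The regular Kupanen reflex would be 'vuvesurres', but the attested form is 'vuvesurrus'. The correspondence is irregular, so they are not cognates (the Kupanen form has a different source).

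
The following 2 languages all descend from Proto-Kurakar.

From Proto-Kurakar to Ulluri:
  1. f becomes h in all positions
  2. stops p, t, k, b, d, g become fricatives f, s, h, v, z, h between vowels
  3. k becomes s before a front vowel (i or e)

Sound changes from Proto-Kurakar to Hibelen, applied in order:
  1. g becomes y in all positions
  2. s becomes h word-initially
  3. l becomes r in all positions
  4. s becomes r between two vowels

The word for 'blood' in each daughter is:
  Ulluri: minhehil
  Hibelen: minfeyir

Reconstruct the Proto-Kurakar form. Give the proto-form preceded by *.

Position 4: Ulluri has h, Hibelen has f. Hibelen preserves f here (none of its changes turn any other segment into f), so the proto-segment is *f.
Position 6: Ulluri has h, Hibelen has y. Taking the neighbouring segments as reconstructed: Ulluri h could go back to *k or *g or *f or *h; Hibelen y could go back to *g or *y — the one source consistent with every daughter is *g.
Verify the candidate proto-form against each daughter:
Ulluri: *minfegil
  minfegil → minhegil   [unconditioned shift]
  minhegil → minhehil   [intervocalic lenition]
  minhehil (rule 3 does not apply)
  giving Ulluri minhehil.
Hibelen: *minfegil
  minfegil → minfeyil   [unconditioned shift]
  minfeyil (rule 2 does not apply)
  minfeyil → minfeyir   [unconditioned shift]
  minfeyir (rule 4 does not apply)
  giving Hibelen minfeyir.
Only *minfegil yields all of Ulluri minhehil, Hibelen minfeyir.

*minfegil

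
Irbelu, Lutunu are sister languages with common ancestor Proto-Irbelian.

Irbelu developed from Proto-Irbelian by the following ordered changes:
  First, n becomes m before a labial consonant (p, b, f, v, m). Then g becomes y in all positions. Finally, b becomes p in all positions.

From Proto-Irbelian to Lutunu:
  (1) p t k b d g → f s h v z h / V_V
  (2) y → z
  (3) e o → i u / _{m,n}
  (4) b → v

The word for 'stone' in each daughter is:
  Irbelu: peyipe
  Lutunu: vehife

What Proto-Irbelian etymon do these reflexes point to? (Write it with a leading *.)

*begipe

Position 1: Irbelu has p, Lutunu has v. Taking the neighbouring segments as reconstructed: Irbelu p could go back to *p or *b; Lutunu v could go back to *b or *v — the one source consistent with every daughter is *b.
Position 5: Irbelu has p, Lutunu has f. Taking the neighbouring segments as reconstructed: Irbelu p could go back to *p or *b; Lutunu f could go back to *p or *f — the one source consistent with every daughter is *p.
Verify the candidate proto-form against each daughter:
Irbelu: *begipe
  begipe (rule 1 does not apply)
  begipe → beyipe   [unconditioned shift]
  beyipe → peyipe   [unconditioned shift]
  giving Irbelu peyipe.
Lutunu: *begipe > behife > vehife  (by intervocalic lenition, unconditioned shift)
No other proto-form is consistent with every reflex, so the reconstruction is *begipe.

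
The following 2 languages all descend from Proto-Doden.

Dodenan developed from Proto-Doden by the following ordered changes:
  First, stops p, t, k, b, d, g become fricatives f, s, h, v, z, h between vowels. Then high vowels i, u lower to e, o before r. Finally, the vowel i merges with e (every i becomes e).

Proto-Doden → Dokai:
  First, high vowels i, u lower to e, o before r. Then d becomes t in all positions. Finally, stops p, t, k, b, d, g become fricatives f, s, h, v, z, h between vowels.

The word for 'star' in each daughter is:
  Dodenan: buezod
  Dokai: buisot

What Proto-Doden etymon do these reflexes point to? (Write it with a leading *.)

Position 4: Dodenan has z, Dokai has s. Taking the neighbouring segments as reconstructed: Dodenan z could go back to *d or *z; Dokai s could go back to *t or *d or *s — the one source consistent with every daughter is *d.
Position 6: Dodenan has d, Dokai has t. Dodenan preserves d here (none of its changes turn any other segment into d), so the proto-segment is *d.
Continuing position by position gives *buidod; check it forward:
Dodenan: start from *buidod.
  rule 1 (intervocalic lenition): buidod → buizod
  rule 2: no change — buizod
  rule 3 (vowel merger): buizod → buezod
  ⇒ Dodenan buezod
Dokai: *buidod > buitot > buisot  (by unconditioned shift, intervocalic lenition)
Only *buidod yields all of Dodenan buezod, Dokai buisot.

*buidod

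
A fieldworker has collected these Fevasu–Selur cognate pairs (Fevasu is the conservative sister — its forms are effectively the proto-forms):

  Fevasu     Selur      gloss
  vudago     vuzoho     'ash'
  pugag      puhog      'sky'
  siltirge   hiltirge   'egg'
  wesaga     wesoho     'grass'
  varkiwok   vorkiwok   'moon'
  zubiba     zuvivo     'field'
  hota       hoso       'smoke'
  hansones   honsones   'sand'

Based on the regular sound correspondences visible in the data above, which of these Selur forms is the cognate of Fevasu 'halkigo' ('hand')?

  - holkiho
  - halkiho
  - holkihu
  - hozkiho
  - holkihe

holkiho

vudago ~ vuzoho, pugag ~ puhog — Fevasu a corresponds to Selur o after a consonant, before a consonant other than r, m, n, p, b, f, v.
vudago ~ vuzoho — Fevasu g corresponds to Selur h between vowels (before a back vowel).
Applying these to Fevasu 'halkigo':
  halkigo → holkigo   (a→o after a consonant, before a consonant other than r, m, n, p, b, f, v)
  holkigo → holkiho   (g→h between vowels (before a back vowel))
So the Selur cognate is 'holkiho'.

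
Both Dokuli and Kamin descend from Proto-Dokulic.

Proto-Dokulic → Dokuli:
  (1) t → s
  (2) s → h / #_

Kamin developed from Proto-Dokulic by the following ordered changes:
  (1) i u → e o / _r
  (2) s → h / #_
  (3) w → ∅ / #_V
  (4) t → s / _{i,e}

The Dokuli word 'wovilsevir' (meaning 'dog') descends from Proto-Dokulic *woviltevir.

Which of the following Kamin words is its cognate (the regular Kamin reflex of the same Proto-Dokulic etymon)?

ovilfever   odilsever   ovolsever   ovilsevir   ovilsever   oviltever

ovilsever

Kamin: *woviltevir > woviltever > oviltever > ovilsever  (by pre-rhotic lowering, glide loss, palatalisation)
The other candidates each miss or misapply at least one Kamin change.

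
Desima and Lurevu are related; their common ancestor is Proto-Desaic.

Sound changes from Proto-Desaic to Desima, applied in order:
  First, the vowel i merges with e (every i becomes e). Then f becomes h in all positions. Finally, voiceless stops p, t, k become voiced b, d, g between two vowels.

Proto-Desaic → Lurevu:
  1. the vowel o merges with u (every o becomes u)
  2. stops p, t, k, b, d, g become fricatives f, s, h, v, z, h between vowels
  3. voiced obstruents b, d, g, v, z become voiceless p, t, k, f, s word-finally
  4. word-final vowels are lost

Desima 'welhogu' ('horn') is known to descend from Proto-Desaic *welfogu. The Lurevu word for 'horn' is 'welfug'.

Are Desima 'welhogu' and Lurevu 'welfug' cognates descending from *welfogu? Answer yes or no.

Derive the expected Lurevu reflex of *welfogu:
Lurevu: start from *welfogu.
  rule 1 (vowel merger): welfogu → welfugu
  rule 2 (intervocalic lenition): welfugu → welfuhu
  rule 3: no change — welfuhu
  rule 4 (apocope): welfuhu → welfuh
  ⇒ Lurevu welfuh
The regular Lurevu reflex would be 'welfuh', but the attested form is 'welfug'. The correspondence is irregular, so they are not cognates (the Lurevu form has a different source).

no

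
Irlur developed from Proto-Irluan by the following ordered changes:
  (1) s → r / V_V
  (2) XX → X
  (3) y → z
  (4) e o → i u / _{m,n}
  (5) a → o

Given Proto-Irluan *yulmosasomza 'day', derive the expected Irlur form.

zulmororumzo

Irlur: *yulmosasomza > yulmoraromza > zulmoraromza > zulmorarumza > zulmororumzo  (by rhotacism, unconditioned shift, pre-nasal raising, vowel merger)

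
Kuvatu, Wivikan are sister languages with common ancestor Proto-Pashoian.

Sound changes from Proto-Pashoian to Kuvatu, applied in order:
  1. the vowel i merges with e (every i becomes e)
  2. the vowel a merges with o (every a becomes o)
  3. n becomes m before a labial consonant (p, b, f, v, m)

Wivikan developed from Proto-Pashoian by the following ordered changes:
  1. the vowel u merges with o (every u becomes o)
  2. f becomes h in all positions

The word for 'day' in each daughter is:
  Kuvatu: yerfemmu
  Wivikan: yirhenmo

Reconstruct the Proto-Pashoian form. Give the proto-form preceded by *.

Position 4: Kuvatu has f, Wivikan has h. Kuvatu preserves f here (none of its changes turn any other segment into f), so the proto-segment is *f.
Position 6: Kuvatu has m, Wivikan has n. Wivikan preserves n here (none of its changes turn any other segment into n), so the proto-segment is *n.
Continuing position by position gives *yirfenmu; check it forward:
Kuvatu: *yirfenmu
  yirfenmu → yerfenmu   [vowel merger]
  yerfenmu (rule 2 does not apply)
  yerfenmu → yerfemmu   [nasal place assimilation]
  giving Kuvatu yerfemmu.
Wivikan: *yirfenmu
  yirfenmu → yirfenmo   [vowel merger]
  yirfenmo → yirhenmo   [unconditioned shift]
  giving Wivikan yirhenmo.
Only *yirfenmu yields all of Kuvatu yerfemmu, Wivikan yirhenmo.

*yirfenmu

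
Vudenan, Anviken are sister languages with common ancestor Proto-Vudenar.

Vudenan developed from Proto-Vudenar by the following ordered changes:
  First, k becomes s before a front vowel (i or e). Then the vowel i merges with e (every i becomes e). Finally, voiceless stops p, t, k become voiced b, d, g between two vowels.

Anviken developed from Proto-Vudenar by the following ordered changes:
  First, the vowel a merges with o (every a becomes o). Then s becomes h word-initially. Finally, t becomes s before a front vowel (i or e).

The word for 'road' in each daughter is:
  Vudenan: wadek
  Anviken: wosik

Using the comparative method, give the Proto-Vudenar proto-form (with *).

*watik

Position 4: Vudenan has e, Anviken has i. Anviken preserves i here (none of its changes turn any other segment into i), so the proto-segment is *i.
Position 2: Vudenan has a, Anviken has o. Vudenan preserves a here (none of its changes turn any other segment into a), so the proto-segment is *a.
Position 3: Vudenan has d, Anviken has s. Taking the neighbouring segments as reconstructed: Vudenan d could go back to *t or *d; Anviken s could go back to *t or *s — the one source consistent with every daughter is *t.
Continuing position by position gives *watik; check it forward:
Vudenan: *watik
  watik (rule 1 does not apply)
  watik → watek   [vowel merger]
  watek → wadek   [intervocalic voicing]
  giving Vudenan wadek.
Anviken: *watik > wotik > wosik  (by vowel merger, palatalisation)
No other proto-form is consistent with every reflex, so the reconstruction is *watik.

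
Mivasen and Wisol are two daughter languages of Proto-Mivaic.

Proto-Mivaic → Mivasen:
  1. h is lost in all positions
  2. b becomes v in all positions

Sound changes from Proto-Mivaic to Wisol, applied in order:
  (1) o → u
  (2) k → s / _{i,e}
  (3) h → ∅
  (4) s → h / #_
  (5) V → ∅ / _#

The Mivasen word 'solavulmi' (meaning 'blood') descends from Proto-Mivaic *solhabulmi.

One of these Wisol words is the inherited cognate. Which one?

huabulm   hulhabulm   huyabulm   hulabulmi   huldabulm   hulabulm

Wisol: *solhabulmi
  solhabulmi → sulhabulmi   [vowel merger]
  sulhabulmi (rule 2 does not apply)
  sulhabulmi → sulabulmi   [h-loss]
  sulabulmi → hulabulmi   [debuccalisation]
  hulabulmi → hulabulm   [apocope]
  giving Wisol hulabulm.

hulabulm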